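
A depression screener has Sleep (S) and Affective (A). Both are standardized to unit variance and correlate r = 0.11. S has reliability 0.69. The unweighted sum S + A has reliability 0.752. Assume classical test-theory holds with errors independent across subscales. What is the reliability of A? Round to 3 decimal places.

Var(S+A) = 2 + 2·0.11 = 2.220.
True-score variance = ρ_S + ρ_A + 2·0.11, so 0.752 = (0.69 + ρ_A + 0.22) / 2.220.
ρ_A = 0.752·2.220 − 0.69 − 0.22 = 0.759.

0.759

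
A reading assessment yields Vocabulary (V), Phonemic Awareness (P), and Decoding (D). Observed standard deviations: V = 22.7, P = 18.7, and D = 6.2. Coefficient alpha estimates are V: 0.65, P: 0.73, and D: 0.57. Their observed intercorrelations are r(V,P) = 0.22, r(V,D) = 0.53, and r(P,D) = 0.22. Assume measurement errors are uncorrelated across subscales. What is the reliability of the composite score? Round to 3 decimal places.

Var(V+P+D) = 22.7² + 18.7² + 6.2² + 2·[22.7·18.7·0.22 + 22.7·6.2·0.53 + 18.7·6.2·0.22] = 903.42 + 386.974 = 1290.39.
Because errors are independent across components, Cov(Tᵢ,Tⱼ) = Cov(Xᵢ,Xⱼ); the off-diagonal part of the true-score variance is the same as above.
True-score variance = [22.7²·0.65 + 18.7²·0.73 + 6.2²·0.57] + 386.974 = 612.123 + 386.974 = 999.097.
Reliability = 999.097 / 1290.39 = 0.774.

0.774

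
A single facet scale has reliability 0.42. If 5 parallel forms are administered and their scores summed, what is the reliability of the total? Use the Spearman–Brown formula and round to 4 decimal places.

ρ_k = kρ / (1 + (k−1)ρ) = 5·0.42 / (1 + 4·0.42) = 2.100 / 2.680 = 0.7836.

0.7836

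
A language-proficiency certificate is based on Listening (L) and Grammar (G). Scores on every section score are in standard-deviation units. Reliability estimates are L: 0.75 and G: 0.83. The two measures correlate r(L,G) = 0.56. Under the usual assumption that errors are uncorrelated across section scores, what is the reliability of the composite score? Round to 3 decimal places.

Var(L+G) = 2 + 2·[0.56] = 2 + 1.12 = 3.12.
Under uncorrelated errors the observed covariances equal the true-score covariances, so only the own-variance terms attenuate.
True-score variance = [0.75 + 0.83] + 1.12 = 1.58 + 1.12 = 2.7.
Reliability = 2.7 / 3.12 = 0.865.

0.865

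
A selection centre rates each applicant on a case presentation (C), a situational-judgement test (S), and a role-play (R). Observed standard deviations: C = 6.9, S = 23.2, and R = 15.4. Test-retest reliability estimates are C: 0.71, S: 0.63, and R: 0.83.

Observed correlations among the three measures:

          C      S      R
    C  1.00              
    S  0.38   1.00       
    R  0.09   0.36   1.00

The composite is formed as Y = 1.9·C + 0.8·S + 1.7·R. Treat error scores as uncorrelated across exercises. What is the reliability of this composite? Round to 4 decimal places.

Var(Y) = 1.9²·6.9² + 0.8²·23.2² + 1.7²·15.4² + 2·[1.52·6.9·23.2·0.38 + 3.23·6.9·15.4·0.09 + 1.36·23.2·15.4·0.36] = 1201.74 + 596.553 = 1798.29.
With uncorrelated errors the cross-covariances are all true-score covariance, so they carry over unchanged; only the diagonal terms shrink to ρᵢσᵢ².
True-score variance = [1.9²·6.9²·0.71 + 0.8²·23.2²·0.63 + 1.7²·15.4²·0.83] + 596.553 = 907.923 + 596.553 = 1504.48.
Reliability = 1504.48 / 1798.29 = 0.8366.

0.8366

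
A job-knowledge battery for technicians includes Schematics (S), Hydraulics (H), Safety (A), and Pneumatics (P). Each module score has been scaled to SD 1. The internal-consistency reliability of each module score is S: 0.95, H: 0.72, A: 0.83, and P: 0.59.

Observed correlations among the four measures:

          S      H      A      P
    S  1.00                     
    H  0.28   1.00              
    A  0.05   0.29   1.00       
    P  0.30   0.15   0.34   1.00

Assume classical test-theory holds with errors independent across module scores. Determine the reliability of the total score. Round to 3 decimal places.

Var(S+H+A+P) = 4 + 2·[0.28 + 0.05 + 0.30 + 0.29 + 0.15 + 0.34] = 4 + 2.82 = 6.82.
Under uncorrelated errors the observed covariances equal the true-score covariances, so only the own-variance terms attenuate.
True-score variance = [0.95 + 0.72 + 0.83 + 0.59] + 2.82 = 3.09 + 2.82 = 5.91.
Reliability = 5.91 / 6.82 = 0.867.

0.867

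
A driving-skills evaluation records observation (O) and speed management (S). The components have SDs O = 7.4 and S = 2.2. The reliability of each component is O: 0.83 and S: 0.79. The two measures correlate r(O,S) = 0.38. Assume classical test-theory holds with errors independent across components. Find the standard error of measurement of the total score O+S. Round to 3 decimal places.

Var(total) = 59.6 + 12.3728 = 71.9728.
True-score variance = 49.2744 + 12.3728 = 61.6472, so reliability = 0.8565.
Error variance = 71.9728 − 61.6472 = 10.3256; SEM = √10.3256 = 3.213.

3.213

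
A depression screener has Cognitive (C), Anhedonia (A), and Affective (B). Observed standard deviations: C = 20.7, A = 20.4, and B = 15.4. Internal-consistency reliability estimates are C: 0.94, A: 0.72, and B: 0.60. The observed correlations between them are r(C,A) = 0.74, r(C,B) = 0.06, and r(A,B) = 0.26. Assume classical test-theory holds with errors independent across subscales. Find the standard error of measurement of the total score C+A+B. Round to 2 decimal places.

Var(total) = 1081.81 + 826.591 = 1908.4.
True-score variance = 844.712 + 826.591 = 1671.3, so reliability = 0.8758.
Error variance = 1908.4 − 1671.3 = 237.098; SEM = √237.098 = 15.40.

15.40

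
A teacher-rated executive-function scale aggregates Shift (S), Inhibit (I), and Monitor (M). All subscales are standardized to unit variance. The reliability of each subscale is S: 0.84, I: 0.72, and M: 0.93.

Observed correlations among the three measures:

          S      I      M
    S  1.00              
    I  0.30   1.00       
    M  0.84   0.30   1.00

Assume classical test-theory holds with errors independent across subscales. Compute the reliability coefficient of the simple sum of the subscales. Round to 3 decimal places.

0.913

Var(S+I+M) = 3 + 2·[0.30 + 0.84 + 0.30] = 3 + 2.88 = 5.88.
Under uncorrelated errors the observed covariances equal the true-score covariances, so only the own-variance terms attenuate.
True-score variance = [0.84 + 0.72 + 0.93] + 2.88 = 2.49 + 2.88 = 5.37.
Reliability = 5.37 / 5.88 = 0.913.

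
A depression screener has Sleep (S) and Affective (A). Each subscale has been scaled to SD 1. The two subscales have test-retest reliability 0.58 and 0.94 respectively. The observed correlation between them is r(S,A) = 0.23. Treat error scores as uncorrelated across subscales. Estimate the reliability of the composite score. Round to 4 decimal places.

Var(S+A) = 2 + 2·[0.23] = 2 + 0.46 = 2.46.
With uncorrelated errors the cross-covariances are all true-score covariance, so they carry over unchanged; only the diagonal terms shrink to ρᵢσᵢ².
True-score variance = [0.58 + 0.94] + 0.46 = 1.52 + 0.46 = 1.98.
Reliability = 1.98 / 2.46 = 0.8049.

0.8049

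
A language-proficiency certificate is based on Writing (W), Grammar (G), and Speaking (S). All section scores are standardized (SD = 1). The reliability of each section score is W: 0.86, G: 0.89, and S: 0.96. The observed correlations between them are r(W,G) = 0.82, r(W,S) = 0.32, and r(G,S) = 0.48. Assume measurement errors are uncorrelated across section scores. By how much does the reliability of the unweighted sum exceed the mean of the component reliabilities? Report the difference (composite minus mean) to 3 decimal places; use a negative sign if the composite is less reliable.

Var(sum) = 3 + 3.24 = 6.24; true-score variance = 2.71 + 3.24 = 5.95; composite reliability = 0.9535.
Mean component reliability = 0.9033.
Difference = 0.9535 − 0.9033 = 0.050.

0.050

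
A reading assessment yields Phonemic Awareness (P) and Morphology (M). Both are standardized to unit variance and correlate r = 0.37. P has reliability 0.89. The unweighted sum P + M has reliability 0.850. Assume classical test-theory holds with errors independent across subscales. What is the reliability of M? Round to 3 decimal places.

0.699

Var(P+M) = 2 + 2·0.37 = 2.740.
True-score variance = ρ_P + ρ_M + 2·0.37, so 0.850 = (0.89 + ρ_M + 0.74) / 2.740.
ρ_M = 0.850·2.740 − 0.89 − 0.74 = 0.699.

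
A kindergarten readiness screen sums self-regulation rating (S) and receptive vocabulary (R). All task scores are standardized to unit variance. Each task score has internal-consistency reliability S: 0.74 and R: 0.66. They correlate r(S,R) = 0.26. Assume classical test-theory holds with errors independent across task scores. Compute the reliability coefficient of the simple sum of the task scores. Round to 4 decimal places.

0.7619

Var(S+R) = 2 + 2·[0.26] = 2 + 0.52 = 2.52.
Under uncorrelated errors the observed covariances equal the true-score covariances, so only the own-variance terms attenuate.
True-score variance = [0.74 + 0.66] + 0.52 = 1.4 + 0.52 = 1.92.
Reliability = 1.92 / 2.52 = 0.7619.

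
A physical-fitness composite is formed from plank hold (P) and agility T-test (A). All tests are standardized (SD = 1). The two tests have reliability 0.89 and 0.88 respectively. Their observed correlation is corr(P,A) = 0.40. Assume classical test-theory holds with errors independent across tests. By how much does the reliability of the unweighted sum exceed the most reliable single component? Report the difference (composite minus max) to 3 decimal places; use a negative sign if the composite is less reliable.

0.028

Var(sum) = 2 + 0.8 = 2.8; true-score variance = 1.77 + 0.8 = 2.57; composite reliability = 0.9179.
Max component reliability = 0.8900.
Difference = 0.9179 − 0.8900 = 0.028.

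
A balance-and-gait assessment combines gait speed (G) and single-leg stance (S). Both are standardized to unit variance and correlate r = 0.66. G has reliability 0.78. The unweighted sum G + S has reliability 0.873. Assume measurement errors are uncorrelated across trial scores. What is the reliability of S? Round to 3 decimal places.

0.798

Var(G+S) = 2 + 2·0.66 = 3.320.
True-score variance = ρ_G + ρ_S + 2·0.66, so 0.873 = (0.78 + ρ_S + 1.32) / 3.320.
ρ_S = 0.873·3.320 − 0.78 − 1.32 = 0.798.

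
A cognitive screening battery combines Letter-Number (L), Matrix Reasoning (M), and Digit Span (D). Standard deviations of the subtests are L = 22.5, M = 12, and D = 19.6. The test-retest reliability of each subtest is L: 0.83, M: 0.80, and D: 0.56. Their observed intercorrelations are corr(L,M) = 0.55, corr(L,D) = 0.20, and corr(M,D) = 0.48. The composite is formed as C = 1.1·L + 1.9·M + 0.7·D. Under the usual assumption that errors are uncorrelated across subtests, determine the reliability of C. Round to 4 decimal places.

0.8776

Var(C) = 1.1²·22.5² + 1.9²·12² + 0.7²·19.6² + 2·[2.09·22.5·12·0.55 + 0.77·22.5·19.6·0.20 + 1.33·12·19.6·0.48] = 1320.64 + 1056.86 = 2377.5.
Under uncorrelated errors the observed covariances equal the true-score covariances, so only the own-variance terms attenuate.
True-score variance = [1.1²·22.5²·0.83 + 1.9²·12²·0.80 + 0.7²·19.6²·0.56] + 1056.86 = 1029.71 + 1056.86 = 2086.57.
Reliability = 2086.57 / 2377.5 = 0.8776.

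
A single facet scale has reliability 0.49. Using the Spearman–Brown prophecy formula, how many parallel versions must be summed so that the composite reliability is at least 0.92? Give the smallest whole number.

k ≥ ρ*(1−ρ₁)/(ρ₁(1−ρ*)) = 0.92·0.51 / (0.49·0.08) = 11.969.
Smallest integer k = 12.

12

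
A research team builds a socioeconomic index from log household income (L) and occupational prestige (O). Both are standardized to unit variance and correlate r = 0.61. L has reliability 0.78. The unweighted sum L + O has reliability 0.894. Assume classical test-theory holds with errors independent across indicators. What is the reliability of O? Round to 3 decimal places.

Var(L+O) = 2 + 2·0.61 = 3.220.
True-score variance = ρ_L + ρ_O + 2·0.61, so 0.894 = (0.78 + ρ_O + 1.22) / 3.220.
ρ_O = 0.894·3.220 − 0.78 − 1.22 = 0.879.

0.879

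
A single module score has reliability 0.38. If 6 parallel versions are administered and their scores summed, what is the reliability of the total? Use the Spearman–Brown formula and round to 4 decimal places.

ρ_k = kρ / (1 + (k−1)ρ) = 6·0.38 / (1 + 5·0.38) = 2.280 / 2.900 = 0.7862.

0.7862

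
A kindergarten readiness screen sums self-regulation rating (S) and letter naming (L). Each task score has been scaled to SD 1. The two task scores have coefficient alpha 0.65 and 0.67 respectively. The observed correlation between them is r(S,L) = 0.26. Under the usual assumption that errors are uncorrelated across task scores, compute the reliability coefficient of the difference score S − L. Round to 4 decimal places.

0.5405

Var(S−L) = 1 + 1 − 2·0.26 = 2 − 0.52 = 1.48.
Under uncorrelated errors the observed covariances equal the true-score covariances, so only the own-variance terms attenuate.
True-score variance = [0.65 + 0.67] − 0.52 = 1.32 − 0.52 = 0.8.
Reliability = 0.8 / 1.48 = 0.5405.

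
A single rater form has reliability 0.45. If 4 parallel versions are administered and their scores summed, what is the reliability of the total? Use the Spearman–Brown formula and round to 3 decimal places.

ρ_k = kρ / (1 + (k−1)ρ) = 4·0.45 / (1 + 3·0.45) = 1.800 / 2.350 = 0.766.

0.766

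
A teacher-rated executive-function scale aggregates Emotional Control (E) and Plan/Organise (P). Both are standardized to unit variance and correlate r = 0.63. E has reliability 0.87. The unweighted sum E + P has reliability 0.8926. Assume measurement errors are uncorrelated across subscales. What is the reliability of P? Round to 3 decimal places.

Var(E+P) = 2 + 2·0.63 = 3.260.
True-score variance = ρ_E + ρ_P + 2·0.63, so 0.8926 = (0.87 + ρ_P + 1.26) / 3.260.
ρ_P = 0.8926·3.260 − 0.87 − 1.26 = 0.780.

0.780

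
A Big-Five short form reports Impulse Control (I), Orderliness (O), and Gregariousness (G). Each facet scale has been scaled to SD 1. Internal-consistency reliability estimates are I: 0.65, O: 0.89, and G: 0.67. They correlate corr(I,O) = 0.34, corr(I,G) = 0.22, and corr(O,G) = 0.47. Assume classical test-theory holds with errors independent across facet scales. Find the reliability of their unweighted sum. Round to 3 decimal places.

0.844

Var(I+O+G) = 3 + 2·[0.34 + 0.22 + 0.47] = 3 + 2.06 = 5.06.
Under uncorrelated errors the observed covariances equal the true-score covariances, so only the own-variance terms attenuate.
True-score variance = [0.65 + 0.89 + 0.67] + 2.06 = 2.21 + 2.06 = 4.27.
Reliability = 4.27 / 5.06 = 0.844.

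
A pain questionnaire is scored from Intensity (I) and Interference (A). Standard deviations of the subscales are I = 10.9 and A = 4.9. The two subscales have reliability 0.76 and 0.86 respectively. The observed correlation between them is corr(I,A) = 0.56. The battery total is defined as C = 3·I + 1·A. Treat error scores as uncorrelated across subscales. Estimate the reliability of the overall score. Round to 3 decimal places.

0.796

Var(C) = 3²·10.9² + 4.9² + 2·[3·10.9·4.9·0.56] = 1093.3 + 179.458 = 1272.76.
Because errors are independent across components, Cov(Tᵢ,Tⱼ) = Cov(Xᵢ,Xⱼ); the off-diagonal part of the true-score variance is the same as above.
True-score variance = [3²·10.9²·0.76 + 4.9²·0.86] + 179.458 = 833.309 + 179.458 = 1012.77.
Reliability = 1012.77 / 1272.76 = 0.796.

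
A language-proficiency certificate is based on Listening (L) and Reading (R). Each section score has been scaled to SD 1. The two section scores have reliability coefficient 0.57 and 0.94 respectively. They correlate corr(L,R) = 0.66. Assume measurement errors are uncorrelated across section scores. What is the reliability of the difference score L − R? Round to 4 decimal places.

Var(L−R) = 1 + 1 − 2·0.66 = 2 − 1.32 = 0.68.
Under uncorrelated errors the observed covariances equal the true-score covariances, so only the own-variance terms attenuate.
True-score variance = [0.57 + 0.94] − 1.32 = 1.51 − 1.32 = 0.19.
Reliability = 0.19 / 0.68 = 0.2794.

0.2794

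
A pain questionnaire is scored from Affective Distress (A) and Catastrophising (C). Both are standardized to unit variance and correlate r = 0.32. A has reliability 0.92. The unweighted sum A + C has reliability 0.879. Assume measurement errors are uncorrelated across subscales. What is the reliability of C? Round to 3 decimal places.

Var(A+C) = 2 + 2·0.32 = 2.640.
True-score variance = ρ_A + ρ_C + 2·0.32, so 0.879 = (0.92 + ρ_C + 0.64) / 2.640.
ρ_C = 0.879·2.640 − 0.92 − 0.64 = 0.761.

0.761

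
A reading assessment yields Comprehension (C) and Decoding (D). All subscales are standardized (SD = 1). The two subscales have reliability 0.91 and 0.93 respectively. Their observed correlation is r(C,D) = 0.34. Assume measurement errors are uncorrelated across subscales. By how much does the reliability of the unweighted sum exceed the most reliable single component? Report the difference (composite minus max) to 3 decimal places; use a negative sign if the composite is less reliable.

Var(sum) = 2 + 0.68 = 2.68; true-score variance = 1.84 + 0.68 = 2.52; composite reliability = 0.9403.
Max component reliability = 0.9300.
Difference = 0.9403 − 0.9300 = 0.010.

0.010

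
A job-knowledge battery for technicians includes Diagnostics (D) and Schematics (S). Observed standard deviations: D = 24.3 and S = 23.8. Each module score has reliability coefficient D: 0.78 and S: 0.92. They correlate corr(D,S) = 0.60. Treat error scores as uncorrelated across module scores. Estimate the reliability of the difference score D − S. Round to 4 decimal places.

Var(D−S) = 24.3² + 23.8² − 2·24.3·23.8·0.60 = 1156.93 − 694.008 = 462.922.
Under uncorrelated errors the observed covariances equal the true-score covariances, so only the own-variance terms attenuate.
True-score variance = [24.3²·0.78 + 23.8²·0.92] − 694.008 = 981.707 − 694.008 = 287.699.
Reliability = 287.699 / 462.922 = 0.6215.

0.6215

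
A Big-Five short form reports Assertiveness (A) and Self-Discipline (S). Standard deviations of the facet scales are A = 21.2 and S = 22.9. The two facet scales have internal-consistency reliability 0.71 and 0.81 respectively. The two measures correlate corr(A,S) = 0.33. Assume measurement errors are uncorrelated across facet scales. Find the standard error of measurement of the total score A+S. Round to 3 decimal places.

15.165

Var(total) = 973.85 + 320.417 = 1294.27.
True-score variance = 743.875 + 320.417 = 1064.29, so reliability = 0.8223.
Error variance = 1294.27 − 1064.29 = 229.976; SEM = √229.976 = 15.165.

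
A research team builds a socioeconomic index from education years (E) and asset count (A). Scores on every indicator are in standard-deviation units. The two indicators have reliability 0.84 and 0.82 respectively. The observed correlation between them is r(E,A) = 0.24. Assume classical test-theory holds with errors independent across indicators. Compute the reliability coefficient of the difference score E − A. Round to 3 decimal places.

0.776

Var(E−A) = 1 + 1 − 2·0.24 = 2 − 0.48 = 1.52.
With uncorrelated errors the cross-covariances are all true-score covariance, so they carry over unchanged; only the diagonal terms shrink to ρᵢσᵢ².
True-score variance = [0.84 + 0.82] − 0.48 = 1.66 − 0.48 = 1.18.
Reliability = 1.18 / 1.52 = 0.776.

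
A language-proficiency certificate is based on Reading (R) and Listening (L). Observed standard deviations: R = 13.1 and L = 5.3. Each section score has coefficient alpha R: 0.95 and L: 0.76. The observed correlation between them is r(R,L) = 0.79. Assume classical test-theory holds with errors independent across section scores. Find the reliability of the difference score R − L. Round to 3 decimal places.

Var(R−L) = 13.1² + 5.3² − 2·13.1·5.3·0.79 = 199.7 − 109.699 = 90.0006.
With uncorrelated errors the cross-covariances are all true-score covariance, so they carry over unchanged; only the diagonal terms shrink to ρᵢσᵢ².
True-score variance = [13.1²·0.95 + 5.3²·0.76] − 109.699 = 184.378 − 109.699 = 74.6785.
Reliability = 74.6785 / 90.0006 = 0.830.

0.830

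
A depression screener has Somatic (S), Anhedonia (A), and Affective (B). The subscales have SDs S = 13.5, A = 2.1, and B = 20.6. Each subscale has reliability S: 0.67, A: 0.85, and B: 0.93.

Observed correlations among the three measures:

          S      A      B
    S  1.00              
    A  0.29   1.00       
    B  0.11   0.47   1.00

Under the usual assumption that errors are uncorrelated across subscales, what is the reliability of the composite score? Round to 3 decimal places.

Var(S+A+B) = 13.5² + 2.1² + 20.6² + 2·[13.5·2.1·0.29 + 13.5·20.6·0.11 + 2.1·20.6·0.47] = 611.02 + 118.289 = 729.309.
With uncorrelated errors the cross-covariances are all true-score covariance, so they carry over unchanged; only the diagonal terms shrink to ρᵢσᵢ².
True-score variance = [13.5²·0.67 + 2.1²·0.85 + 20.6²·0.93] + 118.289 = 520.511 + 118.289 = 638.8.
Reliability = 638.8 / 729.309 = 0.876.

0.876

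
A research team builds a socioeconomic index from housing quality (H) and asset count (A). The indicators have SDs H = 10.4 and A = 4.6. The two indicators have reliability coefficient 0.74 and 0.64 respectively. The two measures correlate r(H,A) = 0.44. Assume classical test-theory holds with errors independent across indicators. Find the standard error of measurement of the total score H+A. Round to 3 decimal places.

Var(total) = 129.32 + 42.0992 = 171.419.
True-score variance = 93.5808 + 42.0992 = 135.68, so reliability = 0.7915.
Error variance = 171.419 − 135.68 = 35.7392; SEM = √35.7392 = 5.978.

5.978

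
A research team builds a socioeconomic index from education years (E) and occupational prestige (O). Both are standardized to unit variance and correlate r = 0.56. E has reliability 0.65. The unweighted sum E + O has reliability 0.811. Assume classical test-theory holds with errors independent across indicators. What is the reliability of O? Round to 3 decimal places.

0.760

Var(E+O) = 2 + 2·0.56 = 3.120.
True-score variance = ρ_E + ρ_O + 2·0.56, so 0.811 = (0.65 + ρ_O + 1.12) / 3.120.
ρ_O = 0.811·3.120 − 0.65 − 1.12 = 0.760.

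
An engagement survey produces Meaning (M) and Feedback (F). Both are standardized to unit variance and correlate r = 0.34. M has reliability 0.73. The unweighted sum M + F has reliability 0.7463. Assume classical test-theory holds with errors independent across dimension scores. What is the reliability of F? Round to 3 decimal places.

Var(M+F) = 2 + 2·0.34 = 2.680.
True-score variance = ρ_M + ρ_F + 2·0.34, so 0.7463 = (0.73 + ρ_F + 0.68) / 2.680.
ρ_F = 0.7463·2.680 − 0.73 − 0.68 = 0.590.

0.590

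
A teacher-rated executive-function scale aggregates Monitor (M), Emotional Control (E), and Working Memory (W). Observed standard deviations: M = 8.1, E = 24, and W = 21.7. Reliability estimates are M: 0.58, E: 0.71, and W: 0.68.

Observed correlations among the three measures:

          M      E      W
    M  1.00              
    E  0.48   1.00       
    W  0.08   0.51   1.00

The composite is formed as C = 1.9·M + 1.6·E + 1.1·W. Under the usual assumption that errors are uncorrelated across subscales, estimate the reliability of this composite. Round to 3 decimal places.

0.815

Var(C) = 1.9²·8.1² + 1.6²·24² + 1.1²·21.7² + 2·[3.04·8.1·24·0.48 + 2.09·8.1·21.7·0.08 + 1.76·24·21.7·0.51] = 2281.19 + 1561.05 = 3842.24.
Because errors are independent across components, Cov(Tᵢ,Tⱼ) = Cov(Xᵢ,Xⱼ); the off-diagonal part of the true-score variance is the same as above.
True-score variance = [1.9²·8.1²·0.58 + 1.6²·24²·0.71 + 1.1²·21.7²·0.68] + 1561.05 = 1571.76 + 1561.05 = 3132.81.
Reliability = 3132.81 / 3842.24 = 0.815.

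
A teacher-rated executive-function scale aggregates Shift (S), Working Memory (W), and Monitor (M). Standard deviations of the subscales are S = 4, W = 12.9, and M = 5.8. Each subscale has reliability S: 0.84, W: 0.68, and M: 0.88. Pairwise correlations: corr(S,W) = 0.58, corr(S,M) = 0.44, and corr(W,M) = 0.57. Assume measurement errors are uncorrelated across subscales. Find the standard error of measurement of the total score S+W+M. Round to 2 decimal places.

7.74

Var(total) = 216.05 + 165.567 = 381.617.
True-score variance = 156.202 + 165.567 = 321.769, so reliability = 0.8432.
Error variance = 381.617 − 321.769 = 59.848; SEM = √59.848 = 7.74.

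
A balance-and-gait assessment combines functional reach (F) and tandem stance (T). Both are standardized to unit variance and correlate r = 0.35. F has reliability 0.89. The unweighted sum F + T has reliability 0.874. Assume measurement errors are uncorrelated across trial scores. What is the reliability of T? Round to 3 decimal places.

0.770

Var(F+T) = 2 + 2·0.35 = 2.700.
True-score variance = ρ_F + ρ_T + 2·0.35, so 0.874 = (0.89 + ρ_T + 0.70) / 2.700.
ρ_T = 0.874·2.700 − 0.89 − 0.70 = 0.770.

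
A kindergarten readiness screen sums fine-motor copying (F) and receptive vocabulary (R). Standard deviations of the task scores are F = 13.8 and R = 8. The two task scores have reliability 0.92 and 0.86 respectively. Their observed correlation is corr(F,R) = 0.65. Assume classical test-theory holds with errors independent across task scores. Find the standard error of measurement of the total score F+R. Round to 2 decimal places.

Var(total) = 254.44 + 143.52 = 397.96.
True-score variance = 230.245 + 143.52 = 373.765, so reliability = 0.9392.
Error variance = 397.96 − 373.765 = 24.1952; SEM = √24.1952 = 4.92.

4.92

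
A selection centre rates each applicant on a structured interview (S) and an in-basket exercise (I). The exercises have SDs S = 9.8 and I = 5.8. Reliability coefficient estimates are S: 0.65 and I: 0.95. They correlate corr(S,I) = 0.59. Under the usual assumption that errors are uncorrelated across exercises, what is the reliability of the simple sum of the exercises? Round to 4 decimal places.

Var(S+I) = 9.8² + 5.8² + 2·[9.8·5.8·0.59] = 129.68 + 67.0712 = 196.751.
With uncorrelated errors the cross-covariances are all true-score covariance, so they carry over unchanged; only the diagonal terms shrink to ρᵢσᵢ².
True-score variance = [9.8²·0.65 + 5.8²·0.95] + 67.0712 = 94.384 + 67.0712 = 161.455.
Reliability = 161.455 / 196.751 = 0.8206.

0.8206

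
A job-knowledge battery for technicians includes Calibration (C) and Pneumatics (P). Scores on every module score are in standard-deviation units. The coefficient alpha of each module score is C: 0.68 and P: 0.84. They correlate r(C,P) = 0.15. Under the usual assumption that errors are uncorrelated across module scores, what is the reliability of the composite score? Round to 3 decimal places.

Var(C+P) = 2 + 2·[0.15] = 2 + 0.3 = 2.3.
Under uncorrelated errors the observed covariances equal the true-score covariances, so only the own-variance terms attenuate.
True-score variance = [0.68 + 0.84] + 0.3 = 1.52 + 0.3 = 1.82.
Reliability = 1.82 / 2.3 = 0.791.

0.791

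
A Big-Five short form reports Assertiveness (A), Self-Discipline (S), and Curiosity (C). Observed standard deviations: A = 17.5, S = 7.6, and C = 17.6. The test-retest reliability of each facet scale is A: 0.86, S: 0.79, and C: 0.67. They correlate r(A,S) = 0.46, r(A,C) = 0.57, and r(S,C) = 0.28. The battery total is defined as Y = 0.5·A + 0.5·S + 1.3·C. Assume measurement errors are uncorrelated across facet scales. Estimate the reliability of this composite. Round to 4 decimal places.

0.7977

Var(Y) = 0.5²·17.5² + 0.5²·7.6² + 1.3²·17.6² + 2·[0.25·17.5·7.6·0.46 + 0.65·17.5·17.6·0.57 + 0.65·7.6·17.6·0.28] = 614.497 + 307.507 = 922.004.
Because errors are independent across components, Cov(Tᵢ,Tⱼ) = Cov(Xᵢ,Xⱼ); the off-diagonal part of the true-score variance is the same as above.
True-score variance = [0.5²·17.5²·0.86 + 0.5²·7.6²·0.79 + 1.3²·17.6²·0.67] + 307.507 = 427.993 + 307.507 = 735.499.
Reliability = 735.499 / 922.004 = 0.7977.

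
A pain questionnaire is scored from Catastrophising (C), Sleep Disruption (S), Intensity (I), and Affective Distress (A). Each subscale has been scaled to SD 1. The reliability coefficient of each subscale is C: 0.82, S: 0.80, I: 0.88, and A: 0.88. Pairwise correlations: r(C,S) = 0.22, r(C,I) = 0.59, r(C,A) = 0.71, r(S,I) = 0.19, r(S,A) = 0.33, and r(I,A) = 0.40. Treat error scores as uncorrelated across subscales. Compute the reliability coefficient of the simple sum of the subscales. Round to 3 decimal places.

Var(C+S+I+A) = 4 + 2·[0.22 + 0.59 + 0.71 + 0.19 + 0.33 + 0.40] = 4 + 4.88 = 8.88.
With uncorrelated errors the cross-covariances are all true-score covariance, so they carry over unchanged; only the diagonal terms shrink to ρᵢσᵢ².
True-score variance = [0.82 + 0.80 + 0.88 + 0.88] + 4.88 = 3.38 + 4.88 = 8.26.
Reliability = 8.26 / 8.88 = 0.930.

0.930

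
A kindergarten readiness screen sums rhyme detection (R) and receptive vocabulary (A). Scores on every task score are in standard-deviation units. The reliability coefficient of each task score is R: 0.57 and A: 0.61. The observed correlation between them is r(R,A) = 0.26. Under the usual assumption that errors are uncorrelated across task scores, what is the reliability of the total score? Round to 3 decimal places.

Var(R+A) = 2 + 2·[0.26] = 2 + 0.52 = 2.52.
Under uncorrelated errors the observed covariances equal the true-score covariances, so only the own-variance terms attenuate.
True-score variance = [0.57 + 0.61] + 0.52 = 1.18 + 0.52 = 1.7.
Reliability = 1.7 / 2.52 = 0.675.

0.675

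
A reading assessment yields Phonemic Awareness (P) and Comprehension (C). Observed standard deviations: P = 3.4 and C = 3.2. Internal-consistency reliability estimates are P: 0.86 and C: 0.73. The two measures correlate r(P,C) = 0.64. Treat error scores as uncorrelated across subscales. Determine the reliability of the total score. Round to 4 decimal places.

0.8773

Var(P+C) = 3.4² + 3.2² + 2·[3.4·3.2·0.64] = 21.8 + 13.9264 = 35.7264.
Under uncorrelated errors the observed covariances equal the true-score covariances, so only the own-variance terms attenuate.
True-score variance = [3.4²·0.86 + 3.2²·0.73] + 13.9264 = 17.4168 + 13.9264 = 31.3432.
Reliability = 31.3432 / 35.7264 = 0.8773.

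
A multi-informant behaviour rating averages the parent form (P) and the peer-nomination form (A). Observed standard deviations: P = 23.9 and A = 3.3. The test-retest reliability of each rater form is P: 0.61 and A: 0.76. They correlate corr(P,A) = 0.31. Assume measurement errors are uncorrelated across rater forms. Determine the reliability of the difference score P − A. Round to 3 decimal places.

0.577

Var(P−A) = 23.9² + 3.3² − 2·23.9·3.3·0.31 = 582.1 − 48.8994 = 533.201.
Because errors are independent across components, Cov(Tᵢ,Tⱼ) = Cov(Xᵢ,Xⱼ); the off-diagonal part of the true-score variance is the same as above.
True-score variance = [23.9²·0.61 + 3.3²·0.76] − 48.8994 = 356.714 − 48.8994 = 307.815.
Reliability = 307.815 / 533.201 = 0.577.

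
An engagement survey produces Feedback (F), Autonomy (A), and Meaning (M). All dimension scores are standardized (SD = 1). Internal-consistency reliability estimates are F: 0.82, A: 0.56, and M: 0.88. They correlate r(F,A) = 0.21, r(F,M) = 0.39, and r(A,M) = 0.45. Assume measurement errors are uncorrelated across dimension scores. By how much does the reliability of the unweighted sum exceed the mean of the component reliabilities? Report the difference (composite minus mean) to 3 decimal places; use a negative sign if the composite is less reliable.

0.102

Var(sum) = 3 + 2.1 = 5.1; true-score variance = 2.26 + 2.1 = 4.36; composite reliability = 0.8549.
Mean component reliability = 0.7533.
Difference = 0.8549 − 0.7533 = 0.102.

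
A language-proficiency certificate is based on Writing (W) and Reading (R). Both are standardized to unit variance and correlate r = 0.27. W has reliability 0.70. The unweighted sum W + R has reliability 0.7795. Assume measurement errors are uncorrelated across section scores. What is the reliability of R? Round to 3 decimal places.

0.740

Var(W+R) = 2 + 2·0.27 = 2.540.
True-score variance = ρ_W + ρ_R + 2·0.27, so 0.7795 = (0.70 + ρ_R + 0.54) / 2.540.
ρ_R = 0.7795·2.540 − 0.70 − 0.54 = 0.740.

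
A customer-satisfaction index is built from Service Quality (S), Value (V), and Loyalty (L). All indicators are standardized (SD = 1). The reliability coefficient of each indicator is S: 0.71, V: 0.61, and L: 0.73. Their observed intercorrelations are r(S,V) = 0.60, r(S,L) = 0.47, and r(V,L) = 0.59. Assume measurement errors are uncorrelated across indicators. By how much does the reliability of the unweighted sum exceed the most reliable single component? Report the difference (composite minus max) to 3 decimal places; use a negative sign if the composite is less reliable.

0.120

Var(sum) = 3 + 3.32 = 6.32; true-score variance = 2.05 + 3.32 = 5.37; composite reliability = 0.8497.
Max component reliability = 0.7300.
Difference = 0.8497 − 0.7300 = 0.120.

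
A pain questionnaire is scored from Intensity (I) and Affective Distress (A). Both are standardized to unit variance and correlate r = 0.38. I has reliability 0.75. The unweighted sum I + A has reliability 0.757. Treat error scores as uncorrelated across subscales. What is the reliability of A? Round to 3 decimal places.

Var(I+A) = 2 + 2·0.38 = 2.760.
True-score variance = ρ_I + ρ_A + 2·0.38, so 0.757 = (0.75 + ρ_A + 0.76) / 2.760.
ρ_A = 0.757·2.760 − 0.75 − 0.76 = 0.579.

0.579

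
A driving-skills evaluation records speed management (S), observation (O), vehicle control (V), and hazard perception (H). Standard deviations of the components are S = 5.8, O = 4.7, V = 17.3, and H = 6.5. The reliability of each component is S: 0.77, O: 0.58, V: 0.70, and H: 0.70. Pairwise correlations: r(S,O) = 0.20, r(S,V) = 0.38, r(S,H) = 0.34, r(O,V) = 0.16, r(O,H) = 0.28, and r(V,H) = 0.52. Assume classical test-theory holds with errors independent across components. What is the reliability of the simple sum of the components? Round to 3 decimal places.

0.822

Var(S+O+V+H) = 5.8² + 4.7² + 17.3² + 6.5² + 2·[5.8·4.7·0.20 + 5.8·17.3·0.38 + 5.8·6.5·0.34 + 4.7·17.3·0.16 + 4.7·6.5·0.28 + 17.3·6.5·0.52] = 397.27 + 272.874 = 670.144.
Because errors are independent across components, Cov(Tᵢ,Tⱼ) = Cov(Xᵢ,Xⱼ); the off-diagonal part of the true-score variance is the same as above.
True-score variance = [5.8²·0.77 + 4.7²·0.58 + 17.3²·0.70 + 6.5²·0.70] + 272.874 = 277.793 + 272.874 = 550.667.
Reliability = 550.667 / 670.144 = 0.822.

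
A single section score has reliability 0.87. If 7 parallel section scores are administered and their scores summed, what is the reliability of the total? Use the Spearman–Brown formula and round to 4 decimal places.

0.9791

ρ_k = kρ / (1 + (k−1)ρ) = 7·0.87 / (1 + 6·0.87) = 6.090 / 6.220 = 0.9791.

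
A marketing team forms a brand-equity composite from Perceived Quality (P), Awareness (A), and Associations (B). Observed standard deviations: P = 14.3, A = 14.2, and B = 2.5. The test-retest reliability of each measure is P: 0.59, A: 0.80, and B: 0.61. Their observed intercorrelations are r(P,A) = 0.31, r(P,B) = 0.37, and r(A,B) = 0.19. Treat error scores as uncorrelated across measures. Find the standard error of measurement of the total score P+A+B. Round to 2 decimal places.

11.25

Var(total) = 412.38 + 165.842 = 578.222.
True-score variance = 285.774 + 165.842 = 451.616, so reliability = 0.7810.
Error variance = 578.222 − 451.616 = 126.606; SEM = √126.606 = 11.25.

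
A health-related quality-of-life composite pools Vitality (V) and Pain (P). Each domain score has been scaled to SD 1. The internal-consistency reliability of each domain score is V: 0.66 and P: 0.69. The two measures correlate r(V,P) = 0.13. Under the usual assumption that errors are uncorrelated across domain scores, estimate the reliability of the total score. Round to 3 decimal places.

Var(V+P) = 2 + 2·[0.13] = 2 + 0.26 = 2.26.
Under uncorrelated errors the observed covariances equal the true-score covariances, so only the own-variance terms attenuate.
True-score variance = [0.66 + 0.69] + 0.26 = 1.35 + 0.26 = 1.61.
Reliability = 1.61 / 2.26 = 0.712.

0.712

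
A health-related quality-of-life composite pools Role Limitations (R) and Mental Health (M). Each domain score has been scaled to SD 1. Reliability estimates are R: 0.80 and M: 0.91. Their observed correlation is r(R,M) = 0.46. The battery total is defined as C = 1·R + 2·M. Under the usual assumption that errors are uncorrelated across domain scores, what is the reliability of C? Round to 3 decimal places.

Var(C) = 1 + 2² + 2·[2·0.46] = 5 + 1.84 = 6.84.
Under uncorrelated errors the observed covariances equal the true-score covariances, so only the own-variance terms attenuate.
True-score variance = [0.80 + 2²·0.91] + 1.84 = 4.44 + 1.84 = 6.28.
Reliability = 6.28 / 6.84 = 0.918.

0.918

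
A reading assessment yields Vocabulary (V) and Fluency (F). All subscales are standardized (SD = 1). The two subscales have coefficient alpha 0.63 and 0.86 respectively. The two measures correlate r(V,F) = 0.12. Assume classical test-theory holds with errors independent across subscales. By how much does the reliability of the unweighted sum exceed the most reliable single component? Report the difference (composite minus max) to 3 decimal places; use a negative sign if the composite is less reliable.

Var(sum) = 2 + 0.24 = 2.24; true-score variance = 1.49 + 0.24 = 1.73; composite reliability = 0.7723.
Max component reliability = 0.8600.
Difference = 0.7723 − 0.8600 = -0.088.

-0.088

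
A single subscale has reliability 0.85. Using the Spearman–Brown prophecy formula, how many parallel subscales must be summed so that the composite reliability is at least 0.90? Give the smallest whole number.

k ≥ ρ*(1−ρ₁)/(ρ₁(1−ρ*)) = 0.90·0.15 / (0.85·0.10) = 1.588.
Smallest integer k = 2.

2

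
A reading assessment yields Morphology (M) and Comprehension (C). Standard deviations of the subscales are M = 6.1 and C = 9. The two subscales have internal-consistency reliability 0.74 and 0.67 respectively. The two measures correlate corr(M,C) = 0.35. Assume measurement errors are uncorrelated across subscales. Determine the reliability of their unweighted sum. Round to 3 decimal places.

0.768

Var(M+C) = 6.1² + 9² + 2·[6.1·9·0.35] = 118.21 + 38.43 = 156.64.
With uncorrelated errors the cross-covariances are all true-score covariance, so they carry over unchanged; only the diagonal terms shrink to ρᵢσᵢ².
True-score variance = [6.1²·0.74 + 9²·0.67] + 38.43 = 81.8054 + 38.43 = 120.235.
Reliability = 120.235 / 156.64 = 0.768.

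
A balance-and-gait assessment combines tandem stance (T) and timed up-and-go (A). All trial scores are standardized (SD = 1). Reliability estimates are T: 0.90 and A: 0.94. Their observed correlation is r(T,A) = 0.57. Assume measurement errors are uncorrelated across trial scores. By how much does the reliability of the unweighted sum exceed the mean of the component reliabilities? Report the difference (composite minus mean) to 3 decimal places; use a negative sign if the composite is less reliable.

Var(sum) = 2 + 1.14 = 3.14; true-score variance = 1.84 + 1.14 = 2.98; composite reliability = 0.9490.
Mean component reliability = 0.9200.
Difference = 0.9490 − 0.9200 = 0.029.

0.029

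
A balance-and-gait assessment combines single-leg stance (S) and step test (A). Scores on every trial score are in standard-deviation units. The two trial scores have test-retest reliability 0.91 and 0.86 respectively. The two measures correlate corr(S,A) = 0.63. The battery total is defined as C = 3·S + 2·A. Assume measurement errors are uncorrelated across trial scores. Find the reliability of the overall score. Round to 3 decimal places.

0.933

Var(C) = 3² + 2² + 2·[6·0.63] = 13 + 7.56 = 20.56.
Because errors are independent across components, Cov(Tᵢ,Tⱼ) = Cov(Xᵢ,Xⱼ); the off-diagonal part of the true-score variance is the same as above.
True-score variance = [3²·0.91 + 2²·0.86] + 7.56 = 11.63 + 7.56 = 19.19.
Reliability = 19.19 / 20.56 = 0.933.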